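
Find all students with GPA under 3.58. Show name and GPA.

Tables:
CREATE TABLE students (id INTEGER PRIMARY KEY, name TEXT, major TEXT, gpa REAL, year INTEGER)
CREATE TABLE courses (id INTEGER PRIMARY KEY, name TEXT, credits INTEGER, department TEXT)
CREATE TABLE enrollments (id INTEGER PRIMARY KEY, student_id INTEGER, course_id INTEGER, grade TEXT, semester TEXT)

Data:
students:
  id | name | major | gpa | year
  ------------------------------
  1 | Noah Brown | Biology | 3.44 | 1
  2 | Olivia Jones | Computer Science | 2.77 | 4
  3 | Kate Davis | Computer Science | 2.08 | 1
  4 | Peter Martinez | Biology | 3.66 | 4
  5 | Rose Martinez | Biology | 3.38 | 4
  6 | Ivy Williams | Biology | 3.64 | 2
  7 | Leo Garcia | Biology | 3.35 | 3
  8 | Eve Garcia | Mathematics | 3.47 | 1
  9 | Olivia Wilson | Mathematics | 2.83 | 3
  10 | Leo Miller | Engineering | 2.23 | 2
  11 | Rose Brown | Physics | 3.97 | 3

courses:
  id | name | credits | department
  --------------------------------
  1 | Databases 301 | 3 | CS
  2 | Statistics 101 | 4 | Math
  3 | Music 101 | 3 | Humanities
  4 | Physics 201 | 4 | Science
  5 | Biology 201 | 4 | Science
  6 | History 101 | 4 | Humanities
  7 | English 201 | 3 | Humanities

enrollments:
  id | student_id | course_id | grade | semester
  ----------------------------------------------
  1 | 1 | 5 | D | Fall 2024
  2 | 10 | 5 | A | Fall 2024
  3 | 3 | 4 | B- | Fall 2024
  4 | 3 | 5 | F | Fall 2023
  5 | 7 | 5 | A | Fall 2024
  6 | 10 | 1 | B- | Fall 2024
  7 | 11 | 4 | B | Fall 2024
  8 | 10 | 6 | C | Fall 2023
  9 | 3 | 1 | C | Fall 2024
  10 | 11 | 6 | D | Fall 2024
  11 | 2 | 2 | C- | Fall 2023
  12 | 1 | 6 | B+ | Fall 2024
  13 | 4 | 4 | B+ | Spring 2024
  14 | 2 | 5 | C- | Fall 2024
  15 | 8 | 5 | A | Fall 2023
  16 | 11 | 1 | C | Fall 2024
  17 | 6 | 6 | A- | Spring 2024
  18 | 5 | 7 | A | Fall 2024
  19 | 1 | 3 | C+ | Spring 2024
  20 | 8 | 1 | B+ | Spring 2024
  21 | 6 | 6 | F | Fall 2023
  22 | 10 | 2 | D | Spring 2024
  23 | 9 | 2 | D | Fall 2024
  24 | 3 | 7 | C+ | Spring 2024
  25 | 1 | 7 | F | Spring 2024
SELECT name, gpa FROM students WHERE gpa < 3.58

Execution result:
name | gpa
Noah Brown | 3.44
Olivia Jones | 2.77
Kate Davis | 2.08
Rose Martinez | 3.38
Leo Garcia | 3.35
Eve Garcia | 3.47
Olivia Wilson | 2.83
Leo Miller | 2.23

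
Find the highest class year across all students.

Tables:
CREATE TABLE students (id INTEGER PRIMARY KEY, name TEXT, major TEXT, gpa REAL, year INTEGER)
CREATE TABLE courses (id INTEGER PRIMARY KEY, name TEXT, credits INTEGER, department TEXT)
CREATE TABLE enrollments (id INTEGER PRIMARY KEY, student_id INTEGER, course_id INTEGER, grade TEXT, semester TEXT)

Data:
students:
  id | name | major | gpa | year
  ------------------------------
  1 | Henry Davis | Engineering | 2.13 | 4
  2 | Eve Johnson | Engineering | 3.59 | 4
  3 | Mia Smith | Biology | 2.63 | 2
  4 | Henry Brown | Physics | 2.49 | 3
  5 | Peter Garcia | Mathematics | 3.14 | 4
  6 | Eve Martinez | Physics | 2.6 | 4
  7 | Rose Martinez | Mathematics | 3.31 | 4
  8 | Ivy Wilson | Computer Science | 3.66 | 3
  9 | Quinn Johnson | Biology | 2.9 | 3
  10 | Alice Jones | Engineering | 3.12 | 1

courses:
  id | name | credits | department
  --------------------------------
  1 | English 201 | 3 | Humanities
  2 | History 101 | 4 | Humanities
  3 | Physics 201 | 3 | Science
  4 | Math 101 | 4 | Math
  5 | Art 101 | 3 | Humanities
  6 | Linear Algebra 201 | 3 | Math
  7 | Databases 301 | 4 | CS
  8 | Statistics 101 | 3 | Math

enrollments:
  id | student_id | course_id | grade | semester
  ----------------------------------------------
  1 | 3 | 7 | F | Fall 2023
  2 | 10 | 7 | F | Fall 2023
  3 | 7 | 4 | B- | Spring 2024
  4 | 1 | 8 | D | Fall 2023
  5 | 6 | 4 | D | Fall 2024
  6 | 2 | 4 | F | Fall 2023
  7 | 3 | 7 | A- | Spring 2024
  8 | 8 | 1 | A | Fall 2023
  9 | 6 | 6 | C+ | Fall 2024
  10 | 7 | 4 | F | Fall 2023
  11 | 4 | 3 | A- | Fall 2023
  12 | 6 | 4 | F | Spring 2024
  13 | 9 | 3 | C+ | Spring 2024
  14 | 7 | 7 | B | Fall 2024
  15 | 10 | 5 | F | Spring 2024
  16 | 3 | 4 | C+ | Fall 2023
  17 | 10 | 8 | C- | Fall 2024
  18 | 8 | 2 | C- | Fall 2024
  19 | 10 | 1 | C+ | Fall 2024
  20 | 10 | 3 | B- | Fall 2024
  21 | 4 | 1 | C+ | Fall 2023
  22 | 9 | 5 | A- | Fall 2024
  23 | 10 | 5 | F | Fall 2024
SELECT MAX(year) FROM students

Execution result:
4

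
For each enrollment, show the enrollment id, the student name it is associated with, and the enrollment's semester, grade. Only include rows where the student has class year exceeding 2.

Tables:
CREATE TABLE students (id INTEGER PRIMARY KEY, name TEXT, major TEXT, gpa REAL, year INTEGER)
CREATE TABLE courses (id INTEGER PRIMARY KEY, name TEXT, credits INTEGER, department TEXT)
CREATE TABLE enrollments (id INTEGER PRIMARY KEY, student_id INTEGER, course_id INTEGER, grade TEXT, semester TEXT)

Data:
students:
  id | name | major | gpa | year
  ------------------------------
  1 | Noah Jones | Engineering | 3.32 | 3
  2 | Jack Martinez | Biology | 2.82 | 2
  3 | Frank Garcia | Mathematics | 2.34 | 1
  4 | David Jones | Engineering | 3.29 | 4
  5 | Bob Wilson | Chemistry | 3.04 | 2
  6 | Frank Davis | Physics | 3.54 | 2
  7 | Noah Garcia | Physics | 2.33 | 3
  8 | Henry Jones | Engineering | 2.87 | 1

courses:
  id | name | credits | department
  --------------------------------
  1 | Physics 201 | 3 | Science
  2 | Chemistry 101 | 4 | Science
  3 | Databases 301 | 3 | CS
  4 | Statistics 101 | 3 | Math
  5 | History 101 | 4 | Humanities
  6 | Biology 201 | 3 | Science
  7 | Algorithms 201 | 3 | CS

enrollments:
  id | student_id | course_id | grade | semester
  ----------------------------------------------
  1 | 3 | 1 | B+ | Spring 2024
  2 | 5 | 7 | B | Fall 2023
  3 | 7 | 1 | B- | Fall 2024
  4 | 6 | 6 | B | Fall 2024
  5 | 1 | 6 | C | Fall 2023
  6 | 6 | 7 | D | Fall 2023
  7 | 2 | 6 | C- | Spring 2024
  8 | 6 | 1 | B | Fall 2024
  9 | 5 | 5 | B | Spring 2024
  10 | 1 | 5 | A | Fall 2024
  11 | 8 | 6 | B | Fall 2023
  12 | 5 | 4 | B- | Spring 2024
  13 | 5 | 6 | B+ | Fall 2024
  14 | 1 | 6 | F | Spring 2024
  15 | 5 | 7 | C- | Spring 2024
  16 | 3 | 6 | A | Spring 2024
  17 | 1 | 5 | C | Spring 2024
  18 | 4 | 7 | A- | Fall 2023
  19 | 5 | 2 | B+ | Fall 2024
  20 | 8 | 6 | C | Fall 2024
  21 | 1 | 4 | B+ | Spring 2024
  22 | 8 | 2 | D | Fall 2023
SELECT c.id, p.name AS student, c.semester, c.grade FROM enrollments c JOIN students p ON c.student_id = p.id WHERE p.year > 2

Execution result:
id | student | semester | grade
3 | Noah Garcia | Fall 2024 | B-
5 | Noah Jones | Fall 2023 | C
10 | Noah Jones | Fall 2024 | A
14 | Noah Jones | Spring 2024 | F
17 | Noah Jones | Spring 2024 | C
18 | David Jones | Fall 2023 | A-
21 | Noah Jones | Spring 2024 | B+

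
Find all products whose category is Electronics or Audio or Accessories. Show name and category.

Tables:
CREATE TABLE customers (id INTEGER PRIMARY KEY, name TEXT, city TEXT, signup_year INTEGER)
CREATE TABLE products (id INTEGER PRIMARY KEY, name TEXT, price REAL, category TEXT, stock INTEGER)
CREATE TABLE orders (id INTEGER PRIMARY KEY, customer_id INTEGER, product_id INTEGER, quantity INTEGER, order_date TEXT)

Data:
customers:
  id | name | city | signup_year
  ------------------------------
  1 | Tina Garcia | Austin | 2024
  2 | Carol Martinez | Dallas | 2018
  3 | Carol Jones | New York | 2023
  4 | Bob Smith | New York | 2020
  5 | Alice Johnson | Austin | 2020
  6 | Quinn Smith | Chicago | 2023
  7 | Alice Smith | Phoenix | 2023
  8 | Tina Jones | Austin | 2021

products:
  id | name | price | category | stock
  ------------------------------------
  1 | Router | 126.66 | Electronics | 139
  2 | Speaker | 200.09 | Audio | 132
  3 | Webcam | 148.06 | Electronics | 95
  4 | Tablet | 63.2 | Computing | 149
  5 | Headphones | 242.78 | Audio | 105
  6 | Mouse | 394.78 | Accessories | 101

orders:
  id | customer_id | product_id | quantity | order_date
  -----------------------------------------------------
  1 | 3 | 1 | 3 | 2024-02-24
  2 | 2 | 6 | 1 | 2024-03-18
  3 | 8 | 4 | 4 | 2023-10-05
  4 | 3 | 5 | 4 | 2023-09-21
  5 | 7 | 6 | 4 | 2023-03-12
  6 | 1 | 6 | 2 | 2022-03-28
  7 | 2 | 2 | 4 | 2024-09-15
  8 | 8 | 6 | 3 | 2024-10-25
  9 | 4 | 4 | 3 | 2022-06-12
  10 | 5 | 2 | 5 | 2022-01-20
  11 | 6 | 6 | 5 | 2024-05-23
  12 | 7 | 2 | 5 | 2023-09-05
SELECT name, category FROM products WHERE category IN ('Electronics', 'Audio', 'Accessories')

Execution result:
name | category
Router | Electronics
Speaker | Audio
Webcam | Electronics
Headphones | Audio
Mouse | Accessories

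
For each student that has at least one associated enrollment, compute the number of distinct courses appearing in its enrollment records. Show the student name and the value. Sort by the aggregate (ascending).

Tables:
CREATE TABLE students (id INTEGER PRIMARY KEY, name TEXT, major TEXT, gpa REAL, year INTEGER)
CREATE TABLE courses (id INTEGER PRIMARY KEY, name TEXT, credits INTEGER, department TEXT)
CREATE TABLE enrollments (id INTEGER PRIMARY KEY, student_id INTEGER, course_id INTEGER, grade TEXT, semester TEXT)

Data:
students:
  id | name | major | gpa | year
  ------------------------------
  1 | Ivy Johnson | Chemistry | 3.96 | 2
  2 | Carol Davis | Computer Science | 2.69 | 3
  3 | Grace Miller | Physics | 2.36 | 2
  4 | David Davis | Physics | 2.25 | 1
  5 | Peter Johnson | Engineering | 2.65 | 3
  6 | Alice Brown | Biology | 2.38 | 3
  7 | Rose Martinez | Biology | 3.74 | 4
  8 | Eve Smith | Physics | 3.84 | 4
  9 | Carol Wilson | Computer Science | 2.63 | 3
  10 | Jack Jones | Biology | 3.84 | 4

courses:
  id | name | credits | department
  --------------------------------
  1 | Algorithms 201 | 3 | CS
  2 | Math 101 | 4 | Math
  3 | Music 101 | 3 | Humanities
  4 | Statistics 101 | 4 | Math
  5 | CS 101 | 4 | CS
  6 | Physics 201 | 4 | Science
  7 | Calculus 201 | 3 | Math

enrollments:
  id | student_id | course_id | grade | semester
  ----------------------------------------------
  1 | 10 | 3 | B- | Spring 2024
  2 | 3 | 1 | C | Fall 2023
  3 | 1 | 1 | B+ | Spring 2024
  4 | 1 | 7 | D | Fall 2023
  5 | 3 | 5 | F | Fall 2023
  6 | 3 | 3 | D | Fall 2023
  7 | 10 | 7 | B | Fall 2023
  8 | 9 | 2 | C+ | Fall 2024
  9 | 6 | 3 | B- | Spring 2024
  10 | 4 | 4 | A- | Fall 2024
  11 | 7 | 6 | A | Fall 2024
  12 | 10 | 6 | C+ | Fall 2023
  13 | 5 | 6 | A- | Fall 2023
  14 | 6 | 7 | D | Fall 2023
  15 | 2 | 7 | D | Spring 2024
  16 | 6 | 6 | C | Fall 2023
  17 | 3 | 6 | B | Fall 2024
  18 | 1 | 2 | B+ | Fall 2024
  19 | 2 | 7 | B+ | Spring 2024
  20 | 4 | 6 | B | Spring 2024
SELECT p.name, COUNT(DISTINCT c.course_id) AS distinct_course_count FROM enrollments c JOIN students p ON c.student_id = p.id GROUP BY p.id, p.name ORDER BY distinct_course_count ASC

Execution result:
name | distinct_course_count
Carol Davis | 1
Peter Johnson | 1
Rose Martinez | 1
Carol Wilson | 1
David Davis | 2
Ivy Johnson | 3
Alice Brown | 3
Jack Jones | 3
Grace Miller | 4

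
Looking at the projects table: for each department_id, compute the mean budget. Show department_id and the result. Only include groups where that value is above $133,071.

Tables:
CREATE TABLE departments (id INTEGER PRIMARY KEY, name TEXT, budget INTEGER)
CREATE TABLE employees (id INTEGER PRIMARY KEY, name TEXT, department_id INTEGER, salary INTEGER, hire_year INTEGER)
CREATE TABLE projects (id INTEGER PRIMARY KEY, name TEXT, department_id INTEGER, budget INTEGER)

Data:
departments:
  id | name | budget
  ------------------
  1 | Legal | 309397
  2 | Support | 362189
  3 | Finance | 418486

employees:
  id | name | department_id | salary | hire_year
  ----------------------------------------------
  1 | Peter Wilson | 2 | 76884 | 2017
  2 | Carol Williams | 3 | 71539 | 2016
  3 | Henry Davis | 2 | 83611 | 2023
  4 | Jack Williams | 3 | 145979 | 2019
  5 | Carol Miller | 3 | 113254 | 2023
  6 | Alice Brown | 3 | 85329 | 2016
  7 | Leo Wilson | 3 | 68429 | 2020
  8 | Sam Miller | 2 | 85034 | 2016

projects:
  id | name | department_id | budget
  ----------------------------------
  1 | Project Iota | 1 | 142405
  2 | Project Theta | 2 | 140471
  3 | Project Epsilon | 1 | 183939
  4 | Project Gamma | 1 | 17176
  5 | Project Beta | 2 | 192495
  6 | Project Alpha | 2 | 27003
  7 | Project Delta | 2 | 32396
SELECT department_id, AVG(budget) AS avg_budget FROM projects GROUP BY department_id HAVING AVG(budget) > 133071

Execution result:
(no rows)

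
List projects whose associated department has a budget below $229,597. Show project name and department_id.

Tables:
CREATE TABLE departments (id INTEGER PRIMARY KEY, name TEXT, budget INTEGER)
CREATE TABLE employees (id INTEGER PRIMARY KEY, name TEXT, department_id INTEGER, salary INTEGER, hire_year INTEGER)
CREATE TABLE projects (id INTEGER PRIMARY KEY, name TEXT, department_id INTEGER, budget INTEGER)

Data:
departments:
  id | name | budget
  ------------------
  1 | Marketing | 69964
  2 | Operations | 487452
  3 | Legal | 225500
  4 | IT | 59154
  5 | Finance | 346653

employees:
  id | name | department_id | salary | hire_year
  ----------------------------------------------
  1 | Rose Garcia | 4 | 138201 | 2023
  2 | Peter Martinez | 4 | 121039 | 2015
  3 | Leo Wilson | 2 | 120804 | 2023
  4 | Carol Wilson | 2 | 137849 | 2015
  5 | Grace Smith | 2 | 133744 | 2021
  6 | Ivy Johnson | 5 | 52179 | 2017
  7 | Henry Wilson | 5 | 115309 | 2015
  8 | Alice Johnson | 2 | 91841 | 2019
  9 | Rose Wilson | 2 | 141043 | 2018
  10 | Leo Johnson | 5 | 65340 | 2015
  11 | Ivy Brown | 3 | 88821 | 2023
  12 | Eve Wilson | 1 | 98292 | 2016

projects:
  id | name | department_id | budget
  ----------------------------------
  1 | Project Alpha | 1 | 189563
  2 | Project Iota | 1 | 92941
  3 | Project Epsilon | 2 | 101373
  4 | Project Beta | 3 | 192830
SELECT name, department_id FROM projects WHERE department_id IN (SELECT id FROM departments WHERE budget < 229597)

Execution result:
name | department_id
Project Alpha | 1
Project Iota | 1
Project Beta | 3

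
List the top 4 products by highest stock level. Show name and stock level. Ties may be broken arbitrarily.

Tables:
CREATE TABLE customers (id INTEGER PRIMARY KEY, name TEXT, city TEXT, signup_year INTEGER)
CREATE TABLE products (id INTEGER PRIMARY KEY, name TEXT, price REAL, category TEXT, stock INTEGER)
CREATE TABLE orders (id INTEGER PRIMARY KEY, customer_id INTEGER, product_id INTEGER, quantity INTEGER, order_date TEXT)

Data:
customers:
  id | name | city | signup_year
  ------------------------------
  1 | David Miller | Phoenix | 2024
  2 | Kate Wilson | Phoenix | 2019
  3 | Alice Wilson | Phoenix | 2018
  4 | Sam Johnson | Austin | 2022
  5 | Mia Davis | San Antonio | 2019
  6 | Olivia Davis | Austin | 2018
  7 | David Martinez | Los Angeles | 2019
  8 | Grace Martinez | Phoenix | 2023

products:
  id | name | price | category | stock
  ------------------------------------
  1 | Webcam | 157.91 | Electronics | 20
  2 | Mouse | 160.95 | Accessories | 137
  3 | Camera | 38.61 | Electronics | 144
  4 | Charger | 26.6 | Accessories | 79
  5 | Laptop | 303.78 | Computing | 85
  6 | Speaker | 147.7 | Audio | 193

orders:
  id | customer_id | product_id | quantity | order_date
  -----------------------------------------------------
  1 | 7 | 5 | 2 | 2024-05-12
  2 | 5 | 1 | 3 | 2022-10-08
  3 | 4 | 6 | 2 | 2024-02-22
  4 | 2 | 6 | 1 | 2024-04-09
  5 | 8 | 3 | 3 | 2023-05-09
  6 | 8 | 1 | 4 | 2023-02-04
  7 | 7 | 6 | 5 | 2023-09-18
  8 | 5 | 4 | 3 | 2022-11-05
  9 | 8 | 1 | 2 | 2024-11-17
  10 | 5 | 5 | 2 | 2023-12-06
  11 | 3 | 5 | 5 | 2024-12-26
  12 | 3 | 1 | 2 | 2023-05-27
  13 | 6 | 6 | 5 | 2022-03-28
SELECT name, stock FROM products ORDER BY stock DESC LIMIT 4

Execution result:
name | stock
Speaker | 193
Camera | 144
Mouse | 137
Laptop | 85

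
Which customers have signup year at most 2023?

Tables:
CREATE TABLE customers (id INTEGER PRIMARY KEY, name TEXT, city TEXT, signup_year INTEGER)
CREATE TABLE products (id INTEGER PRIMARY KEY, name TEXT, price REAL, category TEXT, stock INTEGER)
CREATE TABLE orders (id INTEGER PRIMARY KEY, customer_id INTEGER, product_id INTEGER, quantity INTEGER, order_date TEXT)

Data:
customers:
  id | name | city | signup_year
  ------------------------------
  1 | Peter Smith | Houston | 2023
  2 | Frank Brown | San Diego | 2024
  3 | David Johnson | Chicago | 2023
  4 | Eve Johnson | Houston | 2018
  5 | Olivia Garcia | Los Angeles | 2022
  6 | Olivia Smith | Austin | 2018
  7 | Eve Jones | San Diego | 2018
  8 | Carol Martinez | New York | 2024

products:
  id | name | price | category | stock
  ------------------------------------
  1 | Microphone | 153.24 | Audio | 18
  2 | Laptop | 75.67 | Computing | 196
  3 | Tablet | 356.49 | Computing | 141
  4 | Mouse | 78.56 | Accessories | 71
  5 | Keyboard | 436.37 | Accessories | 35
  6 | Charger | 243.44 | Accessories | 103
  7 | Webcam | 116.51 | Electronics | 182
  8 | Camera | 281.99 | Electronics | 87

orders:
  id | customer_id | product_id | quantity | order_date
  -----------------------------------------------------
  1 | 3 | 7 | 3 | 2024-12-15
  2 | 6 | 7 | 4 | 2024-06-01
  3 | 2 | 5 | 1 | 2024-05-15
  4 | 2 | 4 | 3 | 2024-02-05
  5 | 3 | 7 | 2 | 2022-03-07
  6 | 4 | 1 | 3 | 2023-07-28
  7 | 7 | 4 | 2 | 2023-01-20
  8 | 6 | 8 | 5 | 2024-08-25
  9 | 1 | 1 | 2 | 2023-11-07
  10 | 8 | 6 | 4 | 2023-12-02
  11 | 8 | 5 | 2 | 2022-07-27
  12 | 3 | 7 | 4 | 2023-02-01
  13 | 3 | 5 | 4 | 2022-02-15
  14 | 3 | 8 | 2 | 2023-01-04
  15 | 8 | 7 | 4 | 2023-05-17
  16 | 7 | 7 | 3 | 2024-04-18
SELECT name, signup_year FROM customers WHERE signup_year <= 2023

Execution result:
name | signup_year
Peter Smith | 2023
David Johnson | 2023
Eve Johnson | 2018
Olivia Garcia | 2022
Olivia Smith | 2018
Eve Jones | 2018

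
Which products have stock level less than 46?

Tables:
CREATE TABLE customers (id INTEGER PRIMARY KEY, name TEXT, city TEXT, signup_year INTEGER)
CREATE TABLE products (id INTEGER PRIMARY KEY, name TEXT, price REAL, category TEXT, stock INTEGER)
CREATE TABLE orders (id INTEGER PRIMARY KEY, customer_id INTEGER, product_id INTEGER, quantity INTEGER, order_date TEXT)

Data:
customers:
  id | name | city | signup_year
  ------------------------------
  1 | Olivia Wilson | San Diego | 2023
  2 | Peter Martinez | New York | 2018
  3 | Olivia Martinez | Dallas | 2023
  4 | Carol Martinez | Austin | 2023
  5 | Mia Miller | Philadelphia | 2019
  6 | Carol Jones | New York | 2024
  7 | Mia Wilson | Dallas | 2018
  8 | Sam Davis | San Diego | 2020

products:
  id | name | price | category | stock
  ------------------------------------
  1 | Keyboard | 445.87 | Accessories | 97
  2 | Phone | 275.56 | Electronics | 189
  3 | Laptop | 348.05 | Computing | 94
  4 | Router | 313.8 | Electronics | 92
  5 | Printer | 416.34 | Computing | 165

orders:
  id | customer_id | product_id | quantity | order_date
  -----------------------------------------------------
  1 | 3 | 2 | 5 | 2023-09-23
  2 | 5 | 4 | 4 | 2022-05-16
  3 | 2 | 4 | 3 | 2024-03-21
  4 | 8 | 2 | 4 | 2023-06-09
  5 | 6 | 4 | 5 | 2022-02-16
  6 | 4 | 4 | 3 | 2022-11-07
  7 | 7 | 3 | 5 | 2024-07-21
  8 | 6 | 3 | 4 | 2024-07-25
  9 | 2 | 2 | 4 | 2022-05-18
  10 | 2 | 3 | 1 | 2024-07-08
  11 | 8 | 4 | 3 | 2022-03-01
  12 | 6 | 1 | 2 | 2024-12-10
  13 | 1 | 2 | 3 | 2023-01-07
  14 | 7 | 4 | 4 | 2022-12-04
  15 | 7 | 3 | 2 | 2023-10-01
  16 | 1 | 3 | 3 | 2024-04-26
SELECT name, stock FROM products WHERE stock < 46

Execution result:
(no rows)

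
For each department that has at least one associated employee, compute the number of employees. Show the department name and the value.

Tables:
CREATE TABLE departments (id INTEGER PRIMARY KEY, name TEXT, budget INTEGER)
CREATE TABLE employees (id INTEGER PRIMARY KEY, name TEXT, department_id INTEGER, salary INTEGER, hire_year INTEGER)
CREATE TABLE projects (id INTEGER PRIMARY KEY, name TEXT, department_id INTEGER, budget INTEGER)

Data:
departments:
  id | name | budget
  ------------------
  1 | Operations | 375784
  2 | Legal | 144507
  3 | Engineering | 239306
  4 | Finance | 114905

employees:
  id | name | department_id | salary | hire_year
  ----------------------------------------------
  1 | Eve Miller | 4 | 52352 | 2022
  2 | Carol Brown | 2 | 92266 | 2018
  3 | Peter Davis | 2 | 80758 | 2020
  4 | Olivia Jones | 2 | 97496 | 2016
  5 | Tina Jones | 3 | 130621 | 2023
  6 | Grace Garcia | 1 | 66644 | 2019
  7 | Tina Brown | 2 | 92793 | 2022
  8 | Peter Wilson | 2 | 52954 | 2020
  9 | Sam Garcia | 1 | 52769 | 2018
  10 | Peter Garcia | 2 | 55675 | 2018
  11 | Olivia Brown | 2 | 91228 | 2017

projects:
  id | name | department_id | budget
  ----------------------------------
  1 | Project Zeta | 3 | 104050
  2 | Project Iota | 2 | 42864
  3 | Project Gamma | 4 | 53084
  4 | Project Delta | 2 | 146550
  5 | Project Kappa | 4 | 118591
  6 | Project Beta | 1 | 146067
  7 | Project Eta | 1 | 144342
SELECT p.name, COUNT(*) AS n FROM employees c JOIN departments p ON c.department_id = p.id GROUP BY p.id, p.name

Execution result:
name | n
Operations | 2
Legal | 7
Engineering | 1
Finance | 1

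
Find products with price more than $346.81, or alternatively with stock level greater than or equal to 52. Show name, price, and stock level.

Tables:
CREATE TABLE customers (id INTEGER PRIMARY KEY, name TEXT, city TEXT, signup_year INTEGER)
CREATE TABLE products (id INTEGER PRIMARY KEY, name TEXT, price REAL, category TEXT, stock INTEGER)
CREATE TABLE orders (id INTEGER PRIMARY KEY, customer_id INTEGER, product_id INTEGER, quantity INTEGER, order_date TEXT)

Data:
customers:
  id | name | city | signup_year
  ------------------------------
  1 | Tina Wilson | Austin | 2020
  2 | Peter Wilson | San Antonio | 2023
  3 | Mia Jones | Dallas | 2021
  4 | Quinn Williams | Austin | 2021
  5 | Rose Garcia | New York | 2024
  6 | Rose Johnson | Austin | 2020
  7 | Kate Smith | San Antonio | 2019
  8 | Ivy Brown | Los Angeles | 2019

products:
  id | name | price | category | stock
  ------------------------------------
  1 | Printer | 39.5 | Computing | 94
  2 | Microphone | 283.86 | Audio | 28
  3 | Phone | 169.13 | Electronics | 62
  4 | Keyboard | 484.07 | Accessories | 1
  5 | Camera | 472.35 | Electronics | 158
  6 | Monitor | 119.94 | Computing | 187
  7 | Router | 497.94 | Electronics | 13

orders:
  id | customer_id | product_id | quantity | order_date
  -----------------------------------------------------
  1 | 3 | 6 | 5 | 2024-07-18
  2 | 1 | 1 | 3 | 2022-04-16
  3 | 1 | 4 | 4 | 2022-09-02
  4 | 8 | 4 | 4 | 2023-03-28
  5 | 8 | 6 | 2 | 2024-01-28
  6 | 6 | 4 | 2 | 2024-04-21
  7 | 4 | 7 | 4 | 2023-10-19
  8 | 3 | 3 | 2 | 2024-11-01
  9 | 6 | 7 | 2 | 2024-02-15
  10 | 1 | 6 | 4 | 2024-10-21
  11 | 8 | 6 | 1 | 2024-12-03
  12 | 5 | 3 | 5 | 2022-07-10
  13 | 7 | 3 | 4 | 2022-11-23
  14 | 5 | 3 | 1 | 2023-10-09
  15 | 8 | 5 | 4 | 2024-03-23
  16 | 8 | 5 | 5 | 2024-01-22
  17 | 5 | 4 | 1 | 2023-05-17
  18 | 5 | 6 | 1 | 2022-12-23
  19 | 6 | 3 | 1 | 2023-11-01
SELECT name, price, stock FROM products WHERE price > 346.81 OR stock >= 52

Execution result:
name | price | stock
Printer | 39.50 | 94
Phone | 169.13 | 62
Keyboard | 484.07 | 1
Camera | 472.35 | 158
Monitor | 119.94 | 187
Router | 497.94 | 13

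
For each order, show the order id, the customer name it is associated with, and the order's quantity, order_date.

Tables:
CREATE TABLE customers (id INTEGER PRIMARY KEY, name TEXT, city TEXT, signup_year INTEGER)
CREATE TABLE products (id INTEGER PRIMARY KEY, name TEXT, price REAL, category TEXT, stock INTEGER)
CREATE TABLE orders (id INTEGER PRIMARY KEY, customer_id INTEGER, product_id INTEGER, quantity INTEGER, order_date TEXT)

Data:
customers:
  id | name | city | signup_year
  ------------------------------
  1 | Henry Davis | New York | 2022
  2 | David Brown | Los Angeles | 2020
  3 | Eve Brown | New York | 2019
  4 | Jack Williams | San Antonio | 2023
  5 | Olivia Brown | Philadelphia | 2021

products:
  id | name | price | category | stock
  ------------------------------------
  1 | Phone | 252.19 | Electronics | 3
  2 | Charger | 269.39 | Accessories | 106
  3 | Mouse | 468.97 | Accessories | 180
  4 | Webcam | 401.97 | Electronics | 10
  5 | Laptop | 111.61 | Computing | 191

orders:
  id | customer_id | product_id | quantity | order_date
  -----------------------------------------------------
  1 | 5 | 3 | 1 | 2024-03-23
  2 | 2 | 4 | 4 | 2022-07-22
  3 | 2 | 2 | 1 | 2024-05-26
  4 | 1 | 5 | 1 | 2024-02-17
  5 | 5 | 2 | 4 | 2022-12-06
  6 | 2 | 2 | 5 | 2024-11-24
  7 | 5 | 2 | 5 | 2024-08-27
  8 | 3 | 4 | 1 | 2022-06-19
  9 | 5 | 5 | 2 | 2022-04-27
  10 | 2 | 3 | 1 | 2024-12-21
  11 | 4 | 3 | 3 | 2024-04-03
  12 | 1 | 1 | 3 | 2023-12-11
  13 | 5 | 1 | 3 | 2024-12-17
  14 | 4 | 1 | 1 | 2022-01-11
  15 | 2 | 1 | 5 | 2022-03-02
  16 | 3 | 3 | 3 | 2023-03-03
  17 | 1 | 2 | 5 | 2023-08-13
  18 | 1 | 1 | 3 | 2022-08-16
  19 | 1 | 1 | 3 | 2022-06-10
SELECT c.id, p.name AS customer, c.quantity, c.order_date FROM orders c JOIN customers p ON c.customer_id = p.id

Execution result:
id | customer | quantity | order_date
1 | Olivia Brown | 1 | 2024-03-23
2 | David Brown | 4 | 2022-07-22
3 | David Brown | 1 | 2024-05-26
4 | Henry Davis | 1 | 2024-02-17
5 | Olivia Brown | 4 | 2022-12-06
6 | David Brown | 5 | 2024-11-24
7 | Olivia Brown | 5 | 2024-08-27
8 | Eve Brown | 1 | 2022-06-19
9 | Olivia Brown | 2 | 2022-04-27
10 | David Brown | 1 | 2024-12-21
11 | Jack Williams | 3 | 2024-04-03
12 | Henry Davis | 3 | 2023-12-11
13 | Olivia Brown | 3 | 2024-12-17
14 | Jack Williams | 1 | 2022-01-11
15 | David Brown | 5 | 2022-03-02
16 | Eve Brown | 3 | 2023-03-03
17 | Henry Davis | 5 | 2023-08-13
18 | Henry Davis | 3 | 2022-08-16
19 | Henry Davis | 3 | 2022-06-10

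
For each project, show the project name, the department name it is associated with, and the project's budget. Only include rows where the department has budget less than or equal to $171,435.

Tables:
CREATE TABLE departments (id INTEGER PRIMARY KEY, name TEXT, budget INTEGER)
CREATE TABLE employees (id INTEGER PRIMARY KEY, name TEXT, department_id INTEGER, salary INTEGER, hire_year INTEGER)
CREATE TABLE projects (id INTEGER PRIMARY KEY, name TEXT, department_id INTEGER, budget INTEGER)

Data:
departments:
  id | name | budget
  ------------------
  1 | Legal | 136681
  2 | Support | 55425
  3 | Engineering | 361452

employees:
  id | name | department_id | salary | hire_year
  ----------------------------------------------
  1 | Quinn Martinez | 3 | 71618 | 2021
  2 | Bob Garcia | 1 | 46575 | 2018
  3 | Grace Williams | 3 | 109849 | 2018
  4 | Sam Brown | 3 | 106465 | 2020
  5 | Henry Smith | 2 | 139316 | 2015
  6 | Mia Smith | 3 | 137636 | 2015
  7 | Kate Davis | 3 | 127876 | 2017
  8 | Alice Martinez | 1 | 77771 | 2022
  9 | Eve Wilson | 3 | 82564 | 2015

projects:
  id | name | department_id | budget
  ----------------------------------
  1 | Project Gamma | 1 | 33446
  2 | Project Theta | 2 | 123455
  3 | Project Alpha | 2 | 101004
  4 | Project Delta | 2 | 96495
SELECT c.name, p.name AS department, c.budget FROM projects c JOIN departments p ON c.department_id = p.id WHERE p.budget <= 171435

Execution result:
name | department | budget
Project Gamma | Legal | 33446
Project Theta | Support | 123455
Project Alpha | Support | 101004
Project Delta | Support | 96495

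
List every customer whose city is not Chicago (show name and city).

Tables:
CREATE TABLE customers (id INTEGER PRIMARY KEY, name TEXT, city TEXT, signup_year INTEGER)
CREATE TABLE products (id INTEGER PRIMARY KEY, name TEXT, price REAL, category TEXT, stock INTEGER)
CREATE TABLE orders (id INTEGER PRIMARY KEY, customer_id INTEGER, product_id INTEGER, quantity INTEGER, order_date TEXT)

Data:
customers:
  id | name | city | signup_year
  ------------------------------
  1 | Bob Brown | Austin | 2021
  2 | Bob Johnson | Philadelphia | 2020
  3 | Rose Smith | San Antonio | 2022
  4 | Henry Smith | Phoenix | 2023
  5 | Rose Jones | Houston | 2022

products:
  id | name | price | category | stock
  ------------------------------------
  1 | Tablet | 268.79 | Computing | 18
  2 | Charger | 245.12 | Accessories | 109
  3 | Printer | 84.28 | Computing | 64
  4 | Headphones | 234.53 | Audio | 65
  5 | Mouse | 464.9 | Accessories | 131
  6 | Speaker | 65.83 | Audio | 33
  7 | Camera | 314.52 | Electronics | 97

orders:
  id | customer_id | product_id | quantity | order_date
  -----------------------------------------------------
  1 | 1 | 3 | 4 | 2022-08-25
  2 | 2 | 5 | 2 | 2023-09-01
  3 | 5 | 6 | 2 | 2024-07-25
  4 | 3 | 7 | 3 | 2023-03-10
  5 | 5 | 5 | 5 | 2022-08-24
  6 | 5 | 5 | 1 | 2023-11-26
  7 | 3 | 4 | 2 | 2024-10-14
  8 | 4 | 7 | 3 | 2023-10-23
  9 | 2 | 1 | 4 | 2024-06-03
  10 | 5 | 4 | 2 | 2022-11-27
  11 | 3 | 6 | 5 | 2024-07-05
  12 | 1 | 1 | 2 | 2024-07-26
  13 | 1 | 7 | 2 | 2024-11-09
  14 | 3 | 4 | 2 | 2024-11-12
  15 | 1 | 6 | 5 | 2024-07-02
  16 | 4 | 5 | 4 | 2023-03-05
SELECT name, city FROM customers WHERE city <> 'Chicago'

Execution result:
name | city
Bob Brown | Austin
Bob Johnson | Philadelphia
Rose Smith | San Antonio
Henry Smith | Phoenix
Rose Jones | Houston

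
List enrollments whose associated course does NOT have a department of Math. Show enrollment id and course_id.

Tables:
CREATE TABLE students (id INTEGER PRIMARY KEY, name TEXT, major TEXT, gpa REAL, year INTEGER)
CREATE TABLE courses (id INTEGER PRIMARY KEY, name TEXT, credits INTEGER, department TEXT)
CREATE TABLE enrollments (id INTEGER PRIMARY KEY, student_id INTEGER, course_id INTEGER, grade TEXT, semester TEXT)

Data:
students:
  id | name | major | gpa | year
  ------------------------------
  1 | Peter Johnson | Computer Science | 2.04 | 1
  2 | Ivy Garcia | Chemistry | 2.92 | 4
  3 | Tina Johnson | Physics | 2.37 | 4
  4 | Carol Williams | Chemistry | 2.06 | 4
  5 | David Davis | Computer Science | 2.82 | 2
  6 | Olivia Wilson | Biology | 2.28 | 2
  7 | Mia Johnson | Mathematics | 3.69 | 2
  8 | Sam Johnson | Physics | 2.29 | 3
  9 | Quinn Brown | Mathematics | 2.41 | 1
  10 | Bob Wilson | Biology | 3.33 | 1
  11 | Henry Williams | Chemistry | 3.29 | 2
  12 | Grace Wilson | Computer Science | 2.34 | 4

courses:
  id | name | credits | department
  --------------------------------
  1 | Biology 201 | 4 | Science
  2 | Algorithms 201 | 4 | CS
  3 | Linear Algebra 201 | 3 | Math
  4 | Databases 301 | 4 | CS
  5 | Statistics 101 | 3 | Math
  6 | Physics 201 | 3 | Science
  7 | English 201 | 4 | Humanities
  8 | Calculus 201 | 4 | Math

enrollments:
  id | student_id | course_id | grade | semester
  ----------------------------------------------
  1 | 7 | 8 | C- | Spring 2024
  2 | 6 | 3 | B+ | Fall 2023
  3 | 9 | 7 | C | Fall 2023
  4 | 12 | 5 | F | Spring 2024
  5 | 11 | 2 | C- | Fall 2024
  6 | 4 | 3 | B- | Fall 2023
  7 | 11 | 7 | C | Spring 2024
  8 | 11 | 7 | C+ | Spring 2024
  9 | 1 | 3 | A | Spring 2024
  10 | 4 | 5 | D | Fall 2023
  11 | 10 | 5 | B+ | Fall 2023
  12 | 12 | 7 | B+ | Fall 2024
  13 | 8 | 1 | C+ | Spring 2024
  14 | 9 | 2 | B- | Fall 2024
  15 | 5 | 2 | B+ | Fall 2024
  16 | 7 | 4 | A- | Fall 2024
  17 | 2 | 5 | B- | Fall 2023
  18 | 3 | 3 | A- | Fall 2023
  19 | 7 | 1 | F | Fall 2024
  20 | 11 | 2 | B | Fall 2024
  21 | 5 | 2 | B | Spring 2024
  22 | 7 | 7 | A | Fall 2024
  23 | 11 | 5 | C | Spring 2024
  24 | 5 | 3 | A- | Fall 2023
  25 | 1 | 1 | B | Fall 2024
SELECT id, course_id FROM enrollments WHERE course_id NOT IN (SELECT id FROM courses WHERE department = 'Math')

Execution result:
id | course_id
3 | 7
5 | 2
7 | 7
8 | 7
12 | 7
13 | 1
14 | 2
15 | 2
16 | 4
19 | 1
20 | 2
21 | 2
22 | 7
25 | 1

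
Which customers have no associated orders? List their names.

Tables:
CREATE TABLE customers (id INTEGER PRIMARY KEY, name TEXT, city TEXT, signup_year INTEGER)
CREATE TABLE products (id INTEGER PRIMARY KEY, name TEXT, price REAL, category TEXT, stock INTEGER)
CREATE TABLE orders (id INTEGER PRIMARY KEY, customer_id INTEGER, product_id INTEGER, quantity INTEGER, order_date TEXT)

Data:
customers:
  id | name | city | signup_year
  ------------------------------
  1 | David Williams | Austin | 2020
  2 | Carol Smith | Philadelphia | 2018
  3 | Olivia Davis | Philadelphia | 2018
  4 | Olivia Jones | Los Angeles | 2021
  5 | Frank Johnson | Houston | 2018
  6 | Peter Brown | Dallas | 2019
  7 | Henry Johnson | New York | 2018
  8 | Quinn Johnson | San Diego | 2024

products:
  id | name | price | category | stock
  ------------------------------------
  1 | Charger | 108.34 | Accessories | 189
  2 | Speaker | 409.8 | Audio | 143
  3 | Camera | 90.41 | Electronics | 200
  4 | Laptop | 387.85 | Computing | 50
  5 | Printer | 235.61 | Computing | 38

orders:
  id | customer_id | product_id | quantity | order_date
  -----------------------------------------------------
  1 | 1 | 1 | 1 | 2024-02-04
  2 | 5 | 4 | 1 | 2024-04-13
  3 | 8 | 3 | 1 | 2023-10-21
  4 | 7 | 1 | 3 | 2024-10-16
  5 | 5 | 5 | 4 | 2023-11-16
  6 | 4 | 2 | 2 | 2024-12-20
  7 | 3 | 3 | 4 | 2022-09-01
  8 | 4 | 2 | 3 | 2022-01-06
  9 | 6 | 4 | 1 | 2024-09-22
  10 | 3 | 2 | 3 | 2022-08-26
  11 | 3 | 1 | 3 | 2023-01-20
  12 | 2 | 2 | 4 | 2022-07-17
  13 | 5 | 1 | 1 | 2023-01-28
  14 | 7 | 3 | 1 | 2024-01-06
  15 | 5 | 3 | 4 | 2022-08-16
SELECT p.name FROM customers p LEFT JOIN orders c ON c.customer_id = p.id WHERE c.id IS NULL

Execution result:
(no rows)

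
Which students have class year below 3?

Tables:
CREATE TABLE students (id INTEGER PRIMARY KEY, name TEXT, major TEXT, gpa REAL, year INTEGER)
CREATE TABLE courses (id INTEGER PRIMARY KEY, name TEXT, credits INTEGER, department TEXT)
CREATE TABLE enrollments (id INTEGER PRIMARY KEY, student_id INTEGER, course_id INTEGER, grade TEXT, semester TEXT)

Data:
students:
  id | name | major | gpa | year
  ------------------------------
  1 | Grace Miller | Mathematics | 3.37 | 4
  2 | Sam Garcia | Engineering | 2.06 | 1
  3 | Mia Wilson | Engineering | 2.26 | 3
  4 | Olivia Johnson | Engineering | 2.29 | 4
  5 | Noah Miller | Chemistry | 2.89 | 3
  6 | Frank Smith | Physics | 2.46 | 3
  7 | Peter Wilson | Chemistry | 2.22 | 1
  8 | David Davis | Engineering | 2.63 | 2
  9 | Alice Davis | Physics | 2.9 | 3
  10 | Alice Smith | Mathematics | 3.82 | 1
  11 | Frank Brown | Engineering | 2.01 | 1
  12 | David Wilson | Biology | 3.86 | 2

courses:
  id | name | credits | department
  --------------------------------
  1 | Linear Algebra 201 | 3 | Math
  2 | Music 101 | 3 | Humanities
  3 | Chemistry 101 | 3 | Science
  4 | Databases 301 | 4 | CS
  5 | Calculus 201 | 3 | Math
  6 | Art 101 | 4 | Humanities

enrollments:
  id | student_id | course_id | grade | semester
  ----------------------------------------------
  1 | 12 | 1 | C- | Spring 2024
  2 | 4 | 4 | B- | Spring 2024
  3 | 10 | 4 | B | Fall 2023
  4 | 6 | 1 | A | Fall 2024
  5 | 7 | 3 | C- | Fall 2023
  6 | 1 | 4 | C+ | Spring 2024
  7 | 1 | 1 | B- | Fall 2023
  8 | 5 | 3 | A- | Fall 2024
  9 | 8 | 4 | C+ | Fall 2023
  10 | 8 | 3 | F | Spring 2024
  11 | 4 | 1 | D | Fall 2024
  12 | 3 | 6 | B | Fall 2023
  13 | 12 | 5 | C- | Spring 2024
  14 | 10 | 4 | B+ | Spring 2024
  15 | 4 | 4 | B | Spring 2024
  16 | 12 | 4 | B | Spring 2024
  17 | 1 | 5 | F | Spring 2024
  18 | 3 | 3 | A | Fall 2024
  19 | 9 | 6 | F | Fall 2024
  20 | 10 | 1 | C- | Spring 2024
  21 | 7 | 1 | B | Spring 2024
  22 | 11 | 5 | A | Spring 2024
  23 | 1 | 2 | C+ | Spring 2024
SELECT name, year FROM students WHERE year < 3

Execution result:
name | year
Sam Garcia | 1
Peter Wilson | 1
David Davis | 2
Alice Smith | 1
Frank Brown | 1
David Wilson | 2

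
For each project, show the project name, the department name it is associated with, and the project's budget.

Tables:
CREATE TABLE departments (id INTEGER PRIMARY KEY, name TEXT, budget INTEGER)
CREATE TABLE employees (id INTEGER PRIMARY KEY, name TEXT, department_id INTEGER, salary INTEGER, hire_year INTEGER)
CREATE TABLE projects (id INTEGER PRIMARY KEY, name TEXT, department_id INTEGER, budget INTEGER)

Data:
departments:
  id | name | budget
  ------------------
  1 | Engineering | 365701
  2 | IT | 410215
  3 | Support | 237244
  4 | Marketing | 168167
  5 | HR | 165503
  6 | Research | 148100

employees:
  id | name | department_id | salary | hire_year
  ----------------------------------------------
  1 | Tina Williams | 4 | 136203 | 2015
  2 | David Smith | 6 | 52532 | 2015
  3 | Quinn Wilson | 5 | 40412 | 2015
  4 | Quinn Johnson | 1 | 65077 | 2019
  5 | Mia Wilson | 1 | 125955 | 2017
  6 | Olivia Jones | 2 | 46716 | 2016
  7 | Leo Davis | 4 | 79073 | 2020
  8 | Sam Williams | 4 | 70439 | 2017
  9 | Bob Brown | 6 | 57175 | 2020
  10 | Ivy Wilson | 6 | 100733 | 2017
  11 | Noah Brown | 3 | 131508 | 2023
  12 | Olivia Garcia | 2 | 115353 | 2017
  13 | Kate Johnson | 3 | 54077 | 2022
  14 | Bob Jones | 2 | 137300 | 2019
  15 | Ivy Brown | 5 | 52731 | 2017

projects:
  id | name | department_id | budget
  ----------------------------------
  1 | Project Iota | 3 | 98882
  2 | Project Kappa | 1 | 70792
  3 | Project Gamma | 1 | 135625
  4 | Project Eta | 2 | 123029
SELECT c.name, p.name AS department, c.budget FROM projects c JOIN departments p ON c.department_id = p.id

Execution result:
name | department | budget
Project Iota | Support | 98882
Project Kappa | Engineering | 70792
Project Gamma | Engineering | 135625
Project Eta | IT | 123029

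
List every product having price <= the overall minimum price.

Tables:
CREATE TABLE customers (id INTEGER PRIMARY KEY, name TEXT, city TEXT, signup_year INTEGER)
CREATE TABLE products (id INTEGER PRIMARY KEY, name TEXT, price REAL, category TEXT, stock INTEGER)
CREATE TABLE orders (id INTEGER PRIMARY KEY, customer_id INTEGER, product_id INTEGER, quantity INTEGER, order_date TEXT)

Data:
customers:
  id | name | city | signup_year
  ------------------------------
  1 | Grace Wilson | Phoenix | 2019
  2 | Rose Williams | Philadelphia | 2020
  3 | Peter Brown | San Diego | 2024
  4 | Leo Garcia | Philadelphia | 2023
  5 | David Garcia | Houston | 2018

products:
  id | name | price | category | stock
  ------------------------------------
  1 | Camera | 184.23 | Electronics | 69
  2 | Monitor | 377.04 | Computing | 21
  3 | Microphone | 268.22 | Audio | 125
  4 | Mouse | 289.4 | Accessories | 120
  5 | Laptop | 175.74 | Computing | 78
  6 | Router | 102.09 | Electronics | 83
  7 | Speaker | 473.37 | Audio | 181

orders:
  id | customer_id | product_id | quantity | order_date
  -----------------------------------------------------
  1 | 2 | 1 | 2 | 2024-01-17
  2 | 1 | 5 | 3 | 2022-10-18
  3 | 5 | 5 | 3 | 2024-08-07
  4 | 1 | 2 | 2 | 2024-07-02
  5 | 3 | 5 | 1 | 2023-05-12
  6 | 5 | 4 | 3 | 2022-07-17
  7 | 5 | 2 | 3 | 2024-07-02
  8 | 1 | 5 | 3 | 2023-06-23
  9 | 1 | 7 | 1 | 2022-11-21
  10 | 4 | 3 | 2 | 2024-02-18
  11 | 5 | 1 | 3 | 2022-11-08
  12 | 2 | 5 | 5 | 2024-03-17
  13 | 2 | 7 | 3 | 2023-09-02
SELECT name, price FROM products WHERE price <= (SELECT MIN(price) FROM products)

Execution result:
name | price
Router | 102.09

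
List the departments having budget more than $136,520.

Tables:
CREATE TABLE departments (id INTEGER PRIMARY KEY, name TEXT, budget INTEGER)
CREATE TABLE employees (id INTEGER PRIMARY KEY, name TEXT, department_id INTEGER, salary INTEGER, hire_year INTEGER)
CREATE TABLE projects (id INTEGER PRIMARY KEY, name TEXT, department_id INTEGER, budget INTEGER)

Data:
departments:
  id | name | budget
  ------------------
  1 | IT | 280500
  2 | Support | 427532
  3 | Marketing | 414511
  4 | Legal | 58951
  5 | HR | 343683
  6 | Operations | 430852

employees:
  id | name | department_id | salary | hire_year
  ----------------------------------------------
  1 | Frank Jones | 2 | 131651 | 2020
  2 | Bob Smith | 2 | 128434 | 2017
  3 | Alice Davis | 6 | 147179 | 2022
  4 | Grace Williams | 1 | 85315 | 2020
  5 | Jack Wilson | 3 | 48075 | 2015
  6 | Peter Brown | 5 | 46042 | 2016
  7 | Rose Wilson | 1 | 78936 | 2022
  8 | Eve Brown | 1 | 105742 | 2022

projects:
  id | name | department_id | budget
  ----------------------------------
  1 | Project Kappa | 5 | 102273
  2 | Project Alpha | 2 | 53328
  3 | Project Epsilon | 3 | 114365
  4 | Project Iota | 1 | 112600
SELECT name, budget FROM departments WHERE budget > 136520

Execution result:
name | budget
IT | 280500
Support | 427532
Marketing | 414511
HR | 343683
Operations | 430852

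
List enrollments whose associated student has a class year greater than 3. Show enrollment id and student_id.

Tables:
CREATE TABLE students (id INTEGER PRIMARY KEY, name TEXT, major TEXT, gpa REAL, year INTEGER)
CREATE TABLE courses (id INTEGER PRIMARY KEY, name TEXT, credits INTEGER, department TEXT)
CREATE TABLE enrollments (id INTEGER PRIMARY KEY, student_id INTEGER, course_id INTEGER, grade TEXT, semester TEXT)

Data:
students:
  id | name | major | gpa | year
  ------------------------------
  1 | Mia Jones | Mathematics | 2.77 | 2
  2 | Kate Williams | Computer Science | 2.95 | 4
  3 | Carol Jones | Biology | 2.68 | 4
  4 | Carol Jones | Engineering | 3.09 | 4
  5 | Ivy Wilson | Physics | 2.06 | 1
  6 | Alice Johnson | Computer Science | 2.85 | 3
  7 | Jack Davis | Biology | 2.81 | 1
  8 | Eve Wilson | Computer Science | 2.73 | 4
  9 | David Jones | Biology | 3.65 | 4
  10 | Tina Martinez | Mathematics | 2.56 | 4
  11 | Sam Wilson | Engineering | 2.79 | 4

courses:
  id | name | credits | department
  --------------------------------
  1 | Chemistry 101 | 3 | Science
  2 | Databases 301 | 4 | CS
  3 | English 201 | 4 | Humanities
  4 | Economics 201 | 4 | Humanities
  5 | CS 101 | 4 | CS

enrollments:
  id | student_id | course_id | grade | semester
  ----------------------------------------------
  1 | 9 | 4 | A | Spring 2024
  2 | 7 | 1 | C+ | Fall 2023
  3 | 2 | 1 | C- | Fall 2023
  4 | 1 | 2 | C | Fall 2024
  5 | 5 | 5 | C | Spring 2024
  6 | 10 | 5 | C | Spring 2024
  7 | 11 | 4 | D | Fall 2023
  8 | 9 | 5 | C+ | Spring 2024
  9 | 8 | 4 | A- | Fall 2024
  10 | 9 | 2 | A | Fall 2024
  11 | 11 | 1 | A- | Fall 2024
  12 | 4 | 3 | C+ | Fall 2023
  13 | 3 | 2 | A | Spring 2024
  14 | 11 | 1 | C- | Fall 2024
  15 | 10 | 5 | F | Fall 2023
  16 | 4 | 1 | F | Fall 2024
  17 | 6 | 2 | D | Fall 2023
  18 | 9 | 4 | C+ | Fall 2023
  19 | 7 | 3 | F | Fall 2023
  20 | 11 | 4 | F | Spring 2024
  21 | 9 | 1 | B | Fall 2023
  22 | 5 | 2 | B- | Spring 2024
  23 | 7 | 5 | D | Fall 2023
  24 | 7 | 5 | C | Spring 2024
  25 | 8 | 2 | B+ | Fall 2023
SELECT id, student_id FROM enrollments WHERE student_id IN (SELECT id FROM students WHERE year > 3)

Execution result:
id | student_id
1 | 9
3 | 2
6 | 10
7 | 11
8 | 9
9 | 8
10 | 9
11 | 11
12 | 4
13 | 3
14 | 11
15 | 10
16 | 4
18 | 9
20 | 11
21 | 9
25 | 8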